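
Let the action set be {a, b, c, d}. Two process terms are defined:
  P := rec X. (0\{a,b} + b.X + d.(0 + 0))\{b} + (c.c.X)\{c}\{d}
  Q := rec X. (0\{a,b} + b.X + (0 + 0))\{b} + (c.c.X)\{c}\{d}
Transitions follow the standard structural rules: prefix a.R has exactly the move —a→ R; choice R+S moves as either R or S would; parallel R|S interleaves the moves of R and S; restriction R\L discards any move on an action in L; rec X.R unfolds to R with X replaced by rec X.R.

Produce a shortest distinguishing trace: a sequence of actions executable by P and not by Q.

P's transition system — 2 states:
  p0 = rec X. (0\{a,b} + b.X + d.(0 + 0))\{b} + (c.c.X)\{c}\{d} → =d=> p1
  p1 = (0 + 0)\{b} → stopped
Q's transition system — 1 states:
  q0 = rec X. (0\{a,b} + b.X + (0 + 0))\{b} + (c.c.X)\{c}\{d} → stopped
Run σ = ⟨d⟩ on P: start {p0}
  [1] d ⇒ {p1}
  — P admits the full trace.
Run σ = ⟨d⟩ on Q: start {q0}
  [1] d ⇒ no successor for Q

d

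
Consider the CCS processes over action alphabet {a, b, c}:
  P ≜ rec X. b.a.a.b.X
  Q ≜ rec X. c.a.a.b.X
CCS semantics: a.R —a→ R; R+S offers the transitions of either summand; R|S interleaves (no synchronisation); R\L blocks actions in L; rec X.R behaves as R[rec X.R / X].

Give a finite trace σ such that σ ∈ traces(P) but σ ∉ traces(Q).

b

Reachable graph of P (4 states):
  m0 = rec X. b.a.a.b.X → —b→ m1
  m1 = a.a.b.(rec X. b.a.a.b.X) → —a→ m2
  m2 = a.b.(rec X. b.a.a.b.X) → —a→ m3
  m3 = b.(rec X. b.a.a.b.X) → —b→ m0
Reachable graph of Q (4 states):
  n0 = rec X. c.a.a.b.X → —c→ n1
  n1 = a.a.b.(rec X. c.a.a.b.X) → —a→ n2
  n2 = a.b.(rec X. c.a.a.b.X) → —a→ n3
  n3 = b.(rec X. c.a.a.b.X) → —b→ n0
Trace ⟨b⟩ through P, begin at {m0}:
  step 1 (b): {m1}
  P completes σ.
Trace ⟨b⟩ through Q, begin at {n0}:
  step 1 (b): ∅ (Q stuck)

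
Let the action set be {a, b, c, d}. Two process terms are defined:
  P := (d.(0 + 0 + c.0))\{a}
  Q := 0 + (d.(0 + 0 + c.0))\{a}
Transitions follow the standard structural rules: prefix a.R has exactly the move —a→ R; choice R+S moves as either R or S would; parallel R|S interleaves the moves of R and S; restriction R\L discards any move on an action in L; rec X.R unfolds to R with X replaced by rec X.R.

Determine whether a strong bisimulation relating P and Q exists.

LTS(P): 3 reachable states
  m0 = (d.(0 + 0 + c.0))\{a} has moves ··d··> m1
  m1 = (0 + 0 + c.0)\{a} has moves ··c··> m2
  m2 = 0\{a} has moves ∅
LTS(Q): 3 reachable states
  n0 = 0 + (d.(0 + 0 + c.0))\{a} has moves ··d··> n1
  n1 = (0 + 0 + c.0)\{a} has moves ··c··> n2
  n2 = 0\{a} has moves ∅
Coarsest stable partition (strong bisimilarity classes):
  B0 = {m0, n0}
  B1 = {m1, n1}
  B2 = {m2, n2}
m0 ∈ B0, n0 ∈ B0 → same block

P ~ Q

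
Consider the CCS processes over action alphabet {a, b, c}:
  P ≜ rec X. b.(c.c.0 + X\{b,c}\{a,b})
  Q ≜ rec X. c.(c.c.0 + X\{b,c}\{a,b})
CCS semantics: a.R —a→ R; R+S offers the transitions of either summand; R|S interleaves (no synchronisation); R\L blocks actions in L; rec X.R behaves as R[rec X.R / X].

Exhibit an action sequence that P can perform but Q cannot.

b

P's transition system — 4 states:
  m0 = rec X. b.(c.c.0 + X\{b,c}\{a,b}) ⊢ ··b··> m1
  m1 = c.c.0 + (rec X. b.(c.c.0 + X\{b,c}\{a,b}))\{b,c}\{a,b} ⊢ ··c··> m2
  m2 = c.0 ⊢ ··c··> m3
  m3 = 0 ⊢ stopped
Q's transition system — 4 states:
  n0 = rec X. c.(c.c.0 + X\{b,c}\{a,b}) ⊢ ··c··> n1
  n1 = c.c.0 + (rec X. c.(c.c.0 + X\{b,c}\{a,b}))\{b,c}\{a,b} ⊢ ··c··> n2
  n2 = c.0 ⊢ ··c··> n3
  n3 = 0 ⊢ stopped
Trace ⟨b⟩ through P, begin at {m0}:
  step 1 (b): {m1}
  — P admits the full trace.
Trace ⟨b⟩ through Q, begin at {n0}:
  step 1 (b): no successor for Q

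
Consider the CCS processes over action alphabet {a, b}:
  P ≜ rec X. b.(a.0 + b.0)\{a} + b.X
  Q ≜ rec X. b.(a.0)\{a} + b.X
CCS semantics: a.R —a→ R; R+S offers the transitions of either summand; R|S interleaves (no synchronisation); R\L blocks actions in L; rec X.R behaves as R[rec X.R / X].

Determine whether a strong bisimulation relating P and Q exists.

Reachable graph of P (3 states):
  m0 = rec X. b.(a.0 + b.0)\{a} + b.X | --b--▸ m0, --b--▸ m1
  m1 = (a.0 + b.0)\{a} | --b--▸ m2
  m2 = 0\{a} | deadlocked
Reachable graph of Q (2 states):
  n0 = rec X. b.(a.0)\{a} + b.X | --b--▸ n0, --b--▸ n1
  n1 = (a.0)\{a} | deadlocked
Partition-refinement fixed point:
  B0 = {m0}
  B1 = {m1}
  B2 = {m2, n1}
  B3 = {n0}
m0 ∈ B0, n0 ∈ B3 → different blocks

NO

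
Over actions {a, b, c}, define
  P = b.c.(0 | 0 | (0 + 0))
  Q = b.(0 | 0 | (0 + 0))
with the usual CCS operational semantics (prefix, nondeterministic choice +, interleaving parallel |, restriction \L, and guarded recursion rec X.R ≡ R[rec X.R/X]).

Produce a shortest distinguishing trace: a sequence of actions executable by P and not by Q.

bc

LTS(P): 3 reachable states
  p0 = b.c.(0 | 0 | (0 + 0)) has moves -b-> p1
  p1 = c.(0 | 0 | (0 + 0)) has moves -c-> p2
  p2 = 0 | 0 | (0 + 0) has moves (no moves)
LTS(Q): 2 reachable states
  q0 = b.(0 | 0 | (0 + 0)) has moves -b-> q1
  q1 = 0 | 0 | (0 + 0) has moves (no moves)
Executing bc from P (initial set {p0}):
  step 1 (b): {p1}
  step 2 (c): {p2}
  — P admits the full trace.
Executing bc from Q (initial set {q0}):
  step 1 (b): {q1}
  step 2 (c): ∅  — Q cannot continue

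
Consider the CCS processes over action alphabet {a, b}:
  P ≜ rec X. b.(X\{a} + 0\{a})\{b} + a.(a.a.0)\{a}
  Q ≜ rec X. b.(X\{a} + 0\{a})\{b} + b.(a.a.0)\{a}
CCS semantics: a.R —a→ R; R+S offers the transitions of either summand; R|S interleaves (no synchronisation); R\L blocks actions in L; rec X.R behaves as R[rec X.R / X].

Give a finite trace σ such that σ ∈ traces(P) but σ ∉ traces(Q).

a

Reachable graph of P (3 states):
  p0 = rec X. b.(X\{a} + 0\{a})\{b} + a.(a.a.0)\{a} ⊢ =a=> p1, =b=> p2
  p1 = (a.a.0)\{a} ⊢ ·
  p2 = ((rec X. b.(X\{a} + 0\{a})\{b} + a.(a.a.0)\{a})\{a} + 0\{a})\{b} ⊢ ·
Reachable graph of Q (3 states):
  q0 = rec X. b.(X\{a} + 0\{a})\{b} + b.(a.a.0)\{a} ⊢ =b=> q1, =b=> q2
  q1 = ((rec X. b.(X\{a} + 0\{a})\{b} + b.(a.a.0)\{a})\{a} + 0\{a})\{b} ⊢ ·
  q2 = (a.a.0)\{a} ⊢ ·
Run σ = ⟨a⟩ on P: start {p0}
  after a @ step 1: {p1}
  — P admits the full trace.
Run σ = ⟨a⟩ on Q: start {q0}
  after a @ step 1: ∅  — Q cannot continue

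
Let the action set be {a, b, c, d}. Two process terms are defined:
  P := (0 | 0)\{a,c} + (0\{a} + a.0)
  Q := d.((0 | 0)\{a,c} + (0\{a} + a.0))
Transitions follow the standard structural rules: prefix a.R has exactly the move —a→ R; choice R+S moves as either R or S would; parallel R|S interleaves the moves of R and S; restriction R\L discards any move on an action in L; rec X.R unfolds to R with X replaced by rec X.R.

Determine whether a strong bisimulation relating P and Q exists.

Reachable graph of P (2 states):
  m0 = (0 | 0)\{a,c} + (0\{a} + a.0) ⊢ --a--▸ m1
  m1 = 0 ⊢ (no moves)
Reachable graph of Q (3 states):
  n0 = d.((0 | 0)\{a,c} + (0\{a} + a.0)) ⊢ --d--▸ n1
  n1 = (0 | 0)\{a,c} + (0\{a} + a.0) ⊢ --a--▸ n2
  n2 = 0 ⊢ (no moves)
Coarsest stable partition (strong bisimilarity classes):
  B0 = {m0, n1}
  B1 = {m1, n2}
  B2 = {n0}
m0 ∈ B0, n0 ∈ B2 → different blocks

NO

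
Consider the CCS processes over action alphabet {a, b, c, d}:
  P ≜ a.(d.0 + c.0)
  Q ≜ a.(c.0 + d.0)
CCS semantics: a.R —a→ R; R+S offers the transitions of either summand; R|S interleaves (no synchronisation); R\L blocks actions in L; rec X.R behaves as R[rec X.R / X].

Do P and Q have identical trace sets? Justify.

LTS(P): 3 reachable states
  s0 = a.(d.0 + c.0) ⊢ -a-> s1
  s1 = d.0 + c.0 ⊢ -c-> s2, -d-> s2
  s2 = 0 ⊢ stopped
LTS(Q): 3 reachable states
  t0 = a.(c.0 + d.0) ⊢ -a-> t1
  t1 = c.0 + d.0 ⊢ -c-> t2, -d-> t2
  t2 = 0 ⊢ stopped
Partition-refinement fixed point:
  B0 = {s0, t0}
  B1 = {s1, t1}
  B2 = {s2, t2}
s0 ∈ B0, t0 ∈ B0 → same block
Bisimilar ⇒ trace-equivalent.

traces(P) = traces(Q)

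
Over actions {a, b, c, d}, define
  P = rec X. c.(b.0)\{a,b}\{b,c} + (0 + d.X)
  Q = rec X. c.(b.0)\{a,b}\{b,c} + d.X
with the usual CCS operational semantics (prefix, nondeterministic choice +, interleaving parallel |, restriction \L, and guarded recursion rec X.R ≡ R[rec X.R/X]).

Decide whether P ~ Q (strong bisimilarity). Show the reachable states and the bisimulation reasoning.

P ~ Q

P's transition system — 2 states:
  u0 = rec X. c.(b.0)\{a,b}\{b,c} + (0 + d.X) :: ··c··> u1, ··d··> u0
  u1 = (b.0)\{a,b}\{b,c} :: ∅
Q's transition system — 2 states:
  v0 = rec X. c.(b.0)\{a,b}\{b,c} + d.X :: ··c··> v1, ··d··> v0
  v1 = (b.0)\{a,b}\{b,c} :: ∅
Bisimilarity quotient blocks:
  B0 = {u0, v0}
  B1 = {u1, v1}
u0 ∈ B0, v0 ∈ B0 → same block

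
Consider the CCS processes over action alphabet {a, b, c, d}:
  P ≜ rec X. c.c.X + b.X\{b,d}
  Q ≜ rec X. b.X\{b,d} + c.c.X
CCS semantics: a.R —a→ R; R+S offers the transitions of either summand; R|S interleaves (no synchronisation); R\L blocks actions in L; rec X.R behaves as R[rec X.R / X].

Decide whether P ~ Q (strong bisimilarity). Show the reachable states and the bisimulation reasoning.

bisimilar

Reachable graph of P (4 states):
  m0 = rec X. c.c.X + b.X\{b,d} has moves -b-> m1, -c-> m2
  m1 = (rec X. c.c.X + b.X\{b,d})\{b,d} has moves -c-> m3
  m2 = c.(rec X. c.c.X + b.X\{b,d}) has moves -c-> m0
  m3 = (c.(rec X. c.c.X + b.X\{b,d}))\{b,d} has moves -c-> m1
Reachable graph of Q (4 states):
  n0 = rec X. b.X\{b,d} + c.c.X has moves -b-> n1, -c-> n2
  n1 = (rec X. b.X\{b,d} + c.c.X)\{b,d} has moves -c-> n3
  n2 = c.(rec X. b.X\{b,d} + c.c.X) has moves -c-> n0
  n3 = (c.(rec X. b.X\{b,d} + c.c.X))\{b,d} has moves -c-> n1
Coarsest stable partition (strong bisimilarity classes):
  B0 = {m0, n0}
  B1 = {m2, n2}
  B2 = {m1, m3, n1, n3}
m0 ∈ B0, n0 ∈ B0 → same block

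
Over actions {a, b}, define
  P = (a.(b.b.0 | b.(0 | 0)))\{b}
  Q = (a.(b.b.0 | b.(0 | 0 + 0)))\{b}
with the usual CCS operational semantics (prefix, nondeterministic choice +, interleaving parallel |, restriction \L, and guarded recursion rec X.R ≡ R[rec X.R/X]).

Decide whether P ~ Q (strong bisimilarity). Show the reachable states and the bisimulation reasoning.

LTS(P): 2 reachable states
  m0 = (a.(b.b.0 | b.(0 | 0)))\{b} has moves —a→ m1
  m1 = (b.b.0 | b.(0 | 0))\{b} has moves deadlocked
LTS(Q): 2 reachable states
  n0 = (a.(b.b.0 | b.(0 | 0 + 0)))\{b} has moves —a→ n1
  n1 = (b.b.0 | b.(0 | 0 + 0))\{b} has moves deadlocked
Coarsest stable partition (strong bisimilarity classes):
  B0 = {m0, n0}
  B1 = {m1, n1}
m0 ∈ B0, n0 ∈ B0 → same block

P ~ Q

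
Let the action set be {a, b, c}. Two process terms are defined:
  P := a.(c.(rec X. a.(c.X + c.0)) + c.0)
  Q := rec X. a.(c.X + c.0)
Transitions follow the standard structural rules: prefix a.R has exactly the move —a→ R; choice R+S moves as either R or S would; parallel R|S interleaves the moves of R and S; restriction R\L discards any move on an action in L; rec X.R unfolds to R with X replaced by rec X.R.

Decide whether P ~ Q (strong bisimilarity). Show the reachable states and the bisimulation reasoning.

bisimilar

LTS(P): 4 reachable states
  u0 = a.(c.(rec X. a.(c.X + c.0)) + c.0) ⊢ ··a··> u1
  u1 = c.(rec X. a.(c.X + c.0)) + c.0 ⊢ ··c··> u2, ··c··> u3
  u2 = 0 ⊢ (no moves)
  u3 = rec X. a.(c.X + c.0) ⊢ ··a··> u1
LTS(Q): 3 reachable states
  v0 = rec X. a.(c.X + c.0) ⊢ ··a··> v1
  v1 = c.(rec X. a.(c.X + c.0)) + c.0 ⊢ ··c··> v0, ··c··> v2
  v2 = 0 ⊢ (no moves)
Coarsest stable partition (strong bisimilarity classes):
  B0 = {u0, u3, v0}
  B1 = {u1, v1}
  B2 = {u2, v2}
u0 ∈ B0, v0 ∈ B0 → same block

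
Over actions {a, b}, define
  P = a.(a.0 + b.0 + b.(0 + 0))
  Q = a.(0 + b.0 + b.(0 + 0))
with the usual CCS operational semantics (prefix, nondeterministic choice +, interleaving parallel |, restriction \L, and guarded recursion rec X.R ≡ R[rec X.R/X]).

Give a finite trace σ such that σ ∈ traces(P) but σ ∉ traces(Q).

aa

P's transition system — 4 states:
  s0 = a.(a.0 + b.0 + b.(0 + 0)) has moves -a-> s1
  s1 = a.0 + b.0 + b.(0 + 0) has moves -a-> s2, -b-> s2, -b-> s3
  s2 = 0 has moves deadlocked
  s3 = 0 + 0 has moves deadlocked
Q's transition system — 4 states:
  t0 = a.(0 + b.0 + b.(0 + 0)) has moves -a-> t1
  t1 = 0 + b.0 + b.(0 + 0) has moves -b-> t2, -b-> t3
  t2 = 0 has moves deadlocked
  t3 = 0 + 0 has moves deadlocked
Executing aa from P (initial set {s0}):
  step 1 (a): {s1}
  step 2 (a): {s2}
  ✓ P
Executing aa from Q (initial set {t0}):
  step 1 (a): {t1}
  step 2 (a): no successor for Q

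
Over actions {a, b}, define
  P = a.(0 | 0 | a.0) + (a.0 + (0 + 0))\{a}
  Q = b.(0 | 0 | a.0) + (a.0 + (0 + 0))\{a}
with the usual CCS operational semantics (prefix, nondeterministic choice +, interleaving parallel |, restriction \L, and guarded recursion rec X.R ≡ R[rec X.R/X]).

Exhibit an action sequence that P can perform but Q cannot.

P's transition system — 3 states:
  s0 = a.(0 | 0 | a.0) + (a.0 + (0 + 0))\{a} :: ··a··> s1
  s1 = 0 | 0 | a.0 :: ··a··> s2
  s2 = 0 | 0 | 0 :: ∅
Q's transition system — 3 states:
  t0 = b.(0 | 0 | a.0) + (a.0 + (0 + 0))\{a} :: ··b··> t1
  t1 = 0 | 0 | a.0 :: ··a··> t2
  t2 = 0 | 0 | 0 :: ∅
Trace ⟨a⟩ through P, begin at {s0}:
  step 1 (a): {s1}
  P completes σ.
Trace ⟨a⟩ through Q, begin at {t0}:
  step 1 (a): no successor for Q

a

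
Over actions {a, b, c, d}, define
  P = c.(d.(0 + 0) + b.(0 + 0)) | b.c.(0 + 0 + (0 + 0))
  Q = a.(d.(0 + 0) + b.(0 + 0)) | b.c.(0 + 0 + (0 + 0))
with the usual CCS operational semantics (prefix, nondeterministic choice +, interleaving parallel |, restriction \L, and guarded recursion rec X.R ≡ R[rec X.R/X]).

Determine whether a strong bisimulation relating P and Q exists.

P ≁ Q

Reachable graph of P (9 states):
  p0 = c.(d.(0 + 0) + b.(0 + 0)) | b.c.(0 + 0 + (0 + 0)) | ··b··> p1, ··c··> p2
  p1 = c.(d.(0 + 0) + b.(0 + 0)) | c.(0 + 0 + (0 + 0)) | ··c··> p3, ··c··> p4
  p2 = (d.(0 + 0) + b.(0 + 0)) | b.c.(0 + 0 + (0 + 0)) | ··b··> p3, ··b··> p5, ··d··> p5
  p3 = (d.(0 + 0) + b.(0 + 0)) | c.(0 + 0 + (0 + 0)) | ··b··> p6, ··c··> p7, ··d··> p6
  p4 = c.(d.(0 + 0) + b.(0 + 0)) | (0 + 0 + (0 + 0)) | ··c··> p7
  p5 = (0 + 0) | b.c.(0 + 0 + (0 + 0)) | ··b··> p6
  p6 = (0 + 0) | c.(0 + 0 + (0 + 0)) | ··c··> p8
  p7 = (d.(0 + 0) + b.(0 + 0)) | (0 + 0 + (0 + 0)) | ··b··> p8, ··d··> p8
  p8 = (0 + 0) | (0 + 0 + (0 + 0)) | deadlocked
Reachable graph of Q (9 states):
  q0 = a.(d.(0 + 0) + b.(0 + 0)) | b.c.(0 + 0 + (0 + 0)) | ··a··> q1, ··b··> q2
  q1 = (d.(0 + 0) + b.(0 + 0)) | b.c.(0 + 0 + (0 + 0)) | ··b··> q3, ··b··> q4, ··d··> q3
  q2 = a.(d.(0 + 0) + b.(0 + 0)) | c.(0 + 0 + (0 + 0)) | ··a··> q4, ··c··> q5
  q3 = (0 + 0) | b.c.(0 + 0 + (0 + 0)) | ··b··> q6
  q4 = (d.(0 + 0) + b.(0 + 0)) | c.(0 + 0 + (0 + 0)) | ··b··> q6, ··c··> q7, ··d··> q6
  q5 = a.(d.(0 + 0) + b.(0 + 0)) | (0 + 0 + (0 + 0)) | ··a··> q7
  q6 = (0 + 0) | c.(0 + 0 + (0 + 0)) | ··c··> q8
  q7 = (d.(0 + 0) + b.(0 + 0)) | (0 + 0 + (0 + 0)) | ··b··> q8, ··d··> q8
  q8 = (0 + 0) | (0 + 0 + (0 + 0)) | deadlocked
Partition-refinement fixed point:
  B0 = {p0}
  B1 = {p1}
  B2 = {p3, q4}
  B3 = {p6, q6}
  B4 = {p8, q8}
  B5 = {p7, q7}
  B6 = {p4}
  B7 = {p2, q1}
  B8 = {p5, q3}
  B9 = {q0}
  B10 = {q2}
  B11 = {q5}
p0 ∈ B0, q0 ∈ B9 → different blocks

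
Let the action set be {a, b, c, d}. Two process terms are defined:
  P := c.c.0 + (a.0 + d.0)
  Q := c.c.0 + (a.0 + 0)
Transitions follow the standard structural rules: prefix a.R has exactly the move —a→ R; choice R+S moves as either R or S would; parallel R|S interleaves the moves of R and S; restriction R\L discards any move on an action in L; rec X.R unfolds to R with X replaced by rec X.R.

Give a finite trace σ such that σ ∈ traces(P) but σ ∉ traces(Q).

d

LTS(P): 3 reachable states
  s0 = c.c.0 + (a.0 + d.0) | --a--▸ s1, --c--▸ s2, --d--▸ s1
  s1 = 0 | ·
  s2 = c.0 | --c--▸ s1
LTS(Q): 3 reachable states
  t0 = c.c.0 + (a.0 + 0) | --a--▸ t1, --c--▸ t2
  t1 = 0 | ·
  t2 = c.0 | --c--▸ t1
Trace ⟨d⟩ through P, begin at {s0}:
  step 1 (d): {s1}
  ✓ P
Trace ⟨d⟩ through Q, begin at {t0}:
  step 1 (d): ∅  — Q cannot continue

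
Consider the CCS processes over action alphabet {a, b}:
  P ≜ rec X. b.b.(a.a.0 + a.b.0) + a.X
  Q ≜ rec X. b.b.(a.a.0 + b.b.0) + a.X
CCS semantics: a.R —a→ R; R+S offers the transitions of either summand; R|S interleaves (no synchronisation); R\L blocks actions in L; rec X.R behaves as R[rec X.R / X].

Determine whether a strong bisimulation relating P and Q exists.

P's transition system — 6 states:
  u0 = rec X. b.b.(a.a.0 + a.b.0) + a.X | =a=> u0, =b=> u1
  u1 = b.(a.a.0 + a.b.0) | =b=> u2
  u2 = a.a.0 + a.b.0 | =a=> u3, =a=> u4
  u3 = a.0 | =a=> u5
  u4 = b.0 | =b=> u5
  u5 = 0 | deadlocked
Q's transition system — 6 states:
  v0 = rec X. b.b.(a.a.0 + b.b.0) + a.X | =a=> v0, =b=> v1
  v1 = b.(a.a.0 + b.b.0) | =b=> v2
  v2 = a.a.0 + b.b.0 | =a=> v3, =b=> v4
  v3 = a.0 | =a=> v5
  v4 = b.0 | =b=> v5
  v5 = 0 | deadlocked
Partition-refinement fixed point:
  B0 = {u0}
  B1 = {u1}
  B2 = {u2}
  B3 = {u4, v4}
  B4 = {u5, v5}
  B5 = {u3, v3}
  B6 = {v0}
  B7 = {v1}
  B8 = {v2}
u0 ∈ B0, v0 ∈ B6 → different blocks

not bisimilar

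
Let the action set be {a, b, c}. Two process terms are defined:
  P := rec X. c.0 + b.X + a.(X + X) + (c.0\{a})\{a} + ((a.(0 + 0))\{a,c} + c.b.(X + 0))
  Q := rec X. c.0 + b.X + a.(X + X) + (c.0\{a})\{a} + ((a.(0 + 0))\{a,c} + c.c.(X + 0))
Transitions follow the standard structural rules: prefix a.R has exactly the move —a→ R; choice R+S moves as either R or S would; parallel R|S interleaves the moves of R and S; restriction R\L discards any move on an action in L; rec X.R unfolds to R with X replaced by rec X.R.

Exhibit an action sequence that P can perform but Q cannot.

P's transition system — 6 states:
  u0 = rec X. c.0 + b.X + a.(X + X) + (c.0\{a})\{a} + ((a.(0 + 0))\{a,c} + c.b.(X + 0)) ⊢ --a--▸ u1, --b--▸ u0, --c--▸ u2, --c--▸ u3, --c--▸ u4
  u1 = (rec X. c.0 + b.X + a.(X + X) + (c.0\{a})\{a} + ((a.(0 + 0))\{a,c} + c.b.(X + 0))) + (rec X. c.0 + b.X + a.(X + X) + (c.0\{a})\{a} + ((a.(0 + 0))\{a,c} + c.b.(X + 0))) ⊢ --a--▸ u1, --b--▸ u0, --c--▸ u2, --c--▸ u3, --c--▸ u4
  u2 = 0 ⊢ ∅
  u3 = 0\{a}\{a} ⊢ ∅
  u4 = b.((rec X. c.0 + b.X + a.(X + X) + (c.0\{a})\{a} + ((a.(0 + 0))\{a,c} + c.b.(X + 0))) + 0) ⊢ --b--▸ u5
  u5 = (rec X. c.0 + b.X + a.(X + X) + (c.0\{a})\{a} + ((a.(0 + 0))\{a,c} + c.b.(X + 0))) + 0 ⊢ --a--▸ u1, --b--▸ u0, --c--▸ u2, --c--▸ u3, --c--▸ u4
Q's transition system — 6 states:
  v0 = rec X. c.0 + b.X + a.(X + X) + (c.0\{a})\{a} + ((a.(0 + 0))\{a,c} + c.c.(X + 0)) ⊢ --a--▸ v1, --b--▸ v0, --c--▸ v2, --c--▸ v3, --c--▸ v4
  v1 = (rec X. c.0 + b.X + a.(X + X) + (c.0\{a})\{a} + ((a.(0 + 0))\{a,c} + c.c.(X + 0))) + (rec X. c.0 + b.X + a.(X + X) + (c.0\{a})\{a} + ((a.(0 + 0))\{a,c} + c.c.(X + 0))) ⊢ --a--▸ v1, --b--▸ v0, --c--▸ v2, --c--▸ v3, --c--▸ v4
  v2 = 0 ⊢ ∅
  v3 = 0\{a}\{a} ⊢ ∅
  v4 = c.((rec X. c.0 + b.X + a.(X + X) + (c.0\{a})\{a} + ((a.(0 + 0))\{a,c} + c.c.(X + 0))) + 0) ⊢ --c--▸ v5
  v5 = (rec X. c.0 + b.X + a.(X + X) + (c.0\{a})\{a} + ((a.(0 + 0))\{a,c} + c.c.(X + 0))) + 0 ⊢ --a--▸ v1, --b--▸ v0, --c--▸ v2, --c--▸ v3, --c--▸ v4
Run σ = ⟨cb⟩ on P: start {u0}
  [1] c ⇒ {u2, u3, u4}
  [2] b ⇒ {u5}
  P completes σ.
Run σ = ⟨cb⟩ on Q: start {v0}
  [1] c ⇒ {v2, v3, v4}
  [2] b ⇒ ∅  — Q cannot continue

cb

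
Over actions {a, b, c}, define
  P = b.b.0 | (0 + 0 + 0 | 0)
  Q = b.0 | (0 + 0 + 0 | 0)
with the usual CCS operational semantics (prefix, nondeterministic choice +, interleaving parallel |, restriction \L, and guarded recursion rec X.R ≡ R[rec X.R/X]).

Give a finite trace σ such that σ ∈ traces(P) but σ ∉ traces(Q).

LTS(P): 3 reachable states
  u0 = b.b.0 | (0 + 0 + 0 | 0) → --b--▸ u1
  u1 = b.0 | (0 + 0 + 0 | 0) → --b--▸ u2
  u2 = 0 | (0 + 0 + 0 | 0) → ·
LTS(Q): 2 reachable states
  v0 = b.0 | (0 + 0 + 0 | 0) → --b--▸ v1
  v1 = 0 | (0 + 0 + 0 | 0) → ·
Executing bb from P (initial set {u0}):
  after b @ step 1: {u1}
  after b @ step 2: {u2}
  — P admits the full trace.
Executing bb from Q (initial set {v0}):
  after b @ step 1: {v1}
  after b @ step 2: no successor for Q

bb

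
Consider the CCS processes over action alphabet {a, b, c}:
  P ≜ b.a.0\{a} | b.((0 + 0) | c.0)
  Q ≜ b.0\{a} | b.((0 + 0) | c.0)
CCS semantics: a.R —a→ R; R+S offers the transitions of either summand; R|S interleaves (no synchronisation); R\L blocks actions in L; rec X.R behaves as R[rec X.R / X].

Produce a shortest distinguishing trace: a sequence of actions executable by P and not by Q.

ba

P's transition system — 9 states:
  p0 = b.a.0\{a} | b.((0 + 0) | c.0) has moves ··b··> p1, ··b··> p2
  p1 = a.0\{a} | b.((0 + 0) | c.0) has moves ··a··> p3, ··b··> p4
  p2 = b.a.0\{a} | ((0 + 0) | c.0) has moves ··b··> p4, ··c··> p5
  p3 = 0\{a} | b.((0 + 0) | c.0) has moves ··b··> p6
  p4 = a.0\{a} | ((0 + 0) | c.0) has moves ··a··> p6, ··c··> p7
  p5 = b.a.0\{a} | ((0 + 0) | 0) has moves ··b··> p7
  p6 = 0\{a} | ((0 + 0) | c.0) has moves ··c··> p8
  p7 = a.0\{a} | ((0 + 0) | 0) has moves ··a··> p8
  p8 = 0\{a} | ((0 + 0) | 0) has moves deadlocked
Q's transition system — 6 states:
  q0 = b.0\{a} | b.((0 + 0) | c.0) has moves ··b··> q1, ··b··> q2
  q1 = 0\{a} | b.((0 + 0) | c.0) has moves ··b··> q3
  q2 = b.0\{a} | ((0 + 0) | c.0) has moves ··b··> q3, ··c··> q4
  q3 = 0\{a} | ((0 + 0) | c.0) has moves ··c··> q5
  q4 = b.0\{a} | ((0 + 0) | 0) has moves ··b··> q5
  q5 = 0\{a} | ((0 + 0) | 0) has moves deadlocked
Executing ba from P (initial set {p0}):
  after b @ step 1: {p1, p2}
  after a @ step 2: {p3}
  — P admits the full trace.
Executing ba from Q (initial set {q0}):
  after b @ step 1: {q1, q2}
  after a @ step 2: ∅ (Q stuck)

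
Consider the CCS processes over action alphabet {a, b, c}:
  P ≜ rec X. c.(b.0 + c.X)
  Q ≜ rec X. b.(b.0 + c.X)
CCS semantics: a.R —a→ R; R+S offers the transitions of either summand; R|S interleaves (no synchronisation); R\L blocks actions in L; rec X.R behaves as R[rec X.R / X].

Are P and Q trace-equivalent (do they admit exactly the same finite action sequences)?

Reachable graph of P (3 states):
  s0 = rec X. c.(b.0 + c.X) has moves —c→ s1
  s1 = b.0 + c.(rec X. c.(b.0 + c.X)) has moves —b→ s2, —c→ s0
  s2 = 0 has moves (no moves)
Reachable graph of Q (3 states):
  t0 = rec X. b.(b.0 + c.X) has moves —b→ t1
  t1 = b.0 + c.(rec X. b.(b.0 + c.X)) has moves —b→ t2, —c→ t0
  t2 = 0 has moves (no moves)
Executing c from P (initial set {s0}):
  step 1 (c): {s1}
  — P admits the full trace.
Executing c from Q (initial set {t0}):
  step 1 (c): ∅ (Q stuck)

traces(P) ≠ traces(Q) — witness ⟨c⟩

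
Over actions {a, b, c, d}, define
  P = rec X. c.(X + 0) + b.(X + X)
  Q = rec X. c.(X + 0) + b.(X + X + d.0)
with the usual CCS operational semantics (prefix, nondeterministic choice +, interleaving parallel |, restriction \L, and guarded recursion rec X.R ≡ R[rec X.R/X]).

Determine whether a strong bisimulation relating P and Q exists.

Reachable graph of P (3 states):
  u0 = rec X. c.(X + 0) + b.(X + X) has moves —b→ u1, —c→ u2
  u1 = (rec X. c.(X + 0) + b.(X + X)) + (rec X. c.(X + 0) + b.(X + X)) has moves —b→ u1, —c→ u2
  u2 = (rec X. c.(X + 0) + b.(X + X)) + 0 has moves —b→ u1, —c→ u2
Reachable graph of Q (4 states):
  v0 = rec X. c.(X + 0) + b.(X + X + d.0) has moves —b→ v1, —c→ v2
  v1 = (rec X. c.(X + 0) + b.(X + X + d.0)) + (rec X. c.(X + 0) + b.(X + X + d.0)) + d.0 has moves —b→ v1, —c→ v2, —d→ v3
  v2 = (rec X. c.(X + 0) + b.(X + X + d.0)) + 0 has moves —b→ v1, —c→ v2
  v3 = 0 has moves (no moves)
Coarsest stable partition (strong bisimilarity classes):
  B0 = {u0, u1, u2}
  B1 = {v0, v2}
  B2 = {v1}
  B3 = {v3}
u0 ∈ B0, v0 ∈ B1 → different blocks

NO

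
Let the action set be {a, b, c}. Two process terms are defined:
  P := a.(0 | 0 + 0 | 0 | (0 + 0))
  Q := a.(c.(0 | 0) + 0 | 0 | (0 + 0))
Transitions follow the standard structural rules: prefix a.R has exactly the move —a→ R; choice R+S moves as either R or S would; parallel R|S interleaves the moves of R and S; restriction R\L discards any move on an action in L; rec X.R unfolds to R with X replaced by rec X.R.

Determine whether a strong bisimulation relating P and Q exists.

Reachable graph of P (2 states):
  m0 = a.(0 | 0 + 0 | 0 | (0 + 0)) | --a--▸ m1
  m1 = 0 | 0 + 0 | 0 | (0 + 0) | deadlocked
Reachable graph of Q (3 states):
  n0 = a.(c.(0 | 0) + 0 | 0 | (0 + 0)) | --a--▸ n1
  n1 = c.(0 | 0) + 0 | 0 | (0 + 0) | --c--▸ n2
  n2 = 0 | 0 | deadlocked
Bisimilarity quotient blocks:
  B0 = {m0}
  B1 = {m1, n2}
  B2 = {n0}
  B3 = {n1}
m0 ∈ B0, n0 ∈ B2 → different blocks

not bisimilar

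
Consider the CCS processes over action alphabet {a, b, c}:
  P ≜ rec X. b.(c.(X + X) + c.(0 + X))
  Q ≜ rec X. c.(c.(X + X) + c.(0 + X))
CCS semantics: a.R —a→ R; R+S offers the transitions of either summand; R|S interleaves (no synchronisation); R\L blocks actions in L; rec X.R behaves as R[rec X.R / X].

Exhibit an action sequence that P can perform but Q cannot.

LTS(P): 4 reachable states
  m0 = rec X. b.(c.(X + X) + c.(0 + X)) | ··b··> m1
  m1 = c.((rec X. b.(c.(X + X) + c.(0 + X))) + (rec X. b.(c.(X + X) + c.(0 + X)))) + c.(0 + (rec X. b.(c.(X + X) + c.(0 + X)))) | ··c··> m2, ··c··> m3
  m2 = (rec X. b.(c.(X + X) + c.(0 + X))) + (rec X. b.(c.(X + X) + c.(0 + X))) | ··b··> m1
  m3 = 0 + (rec X. b.(c.(X + X) + c.(0 + X))) | ··b··> m1
LTS(Q): 4 reachable states
  n0 = rec X. c.(c.(X + X) + c.(0 + X)) | ··c··> n1
  n1 = c.((rec X. c.(c.(X + X) + c.(0 + X))) + (rec X. c.(c.(X + X) + c.(0 + X)))) + c.(0 + (rec X. c.(c.(X + X) + c.(0 + X)))) | ··c··> n2, ··c··> n3
  n2 = (rec X. c.(c.(X + X) + c.(0 + X))) + (rec X. c.(c.(X + X) + c.(0 + X))) | ··c··> n1
  n3 = 0 + (rec X. c.(c.(X + X) + c.(0 + X))) | ··c··> n1
Trace ⟨b⟩ through P, begin at {m0}:
  after b @ step 1: {m1}
  P completes σ.
Trace ⟨b⟩ through Q, begin at {n0}:
  after b @ step 1: ∅ (Q stuck)

b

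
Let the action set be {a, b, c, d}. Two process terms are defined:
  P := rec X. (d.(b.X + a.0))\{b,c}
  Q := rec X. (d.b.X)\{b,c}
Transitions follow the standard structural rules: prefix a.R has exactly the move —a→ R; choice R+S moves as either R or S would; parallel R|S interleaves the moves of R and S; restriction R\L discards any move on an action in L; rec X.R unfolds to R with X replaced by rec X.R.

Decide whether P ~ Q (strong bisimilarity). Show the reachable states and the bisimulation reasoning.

NO

P's transition system — 3 states:
  p0 = rec X. (d.(b.X + a.0))\{b,c} ⊢ —d→ p1
  p1 = (b.(rec X. (d.(b.X + a.0))\{b,c}) + a.0)\{b,c} ⊢ —a→ p2
  p2 = 0\{b,c} ⊢ stopped
Q's transition system — 2 states:
  q0 = rec X. (d.b.X)\{b,c} ⊢ —d→ q1
  q1 = (b.(rec X. (d.b.X)\{b,c}))\{b,c} ⊢ stopped
Bisimilarity quotient blocks:
  B0 = {p0}
  B1 = {p1}
  B2 = {p2, q1}
  B3 = {q0}
p0 ∈ B0, q0 ∈ B3 → different blocks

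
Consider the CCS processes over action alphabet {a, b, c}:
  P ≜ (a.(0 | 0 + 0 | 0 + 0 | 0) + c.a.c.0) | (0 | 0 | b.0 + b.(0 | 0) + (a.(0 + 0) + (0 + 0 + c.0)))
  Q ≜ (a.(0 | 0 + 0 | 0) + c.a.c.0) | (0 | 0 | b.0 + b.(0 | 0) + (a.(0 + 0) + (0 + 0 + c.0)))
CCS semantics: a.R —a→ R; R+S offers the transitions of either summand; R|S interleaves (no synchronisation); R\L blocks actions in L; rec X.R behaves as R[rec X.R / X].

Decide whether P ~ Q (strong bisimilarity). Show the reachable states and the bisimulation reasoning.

P's transition system — 25 states:
  m0 = (a.(0 | 0 + 0 | 0 + 0 | 0) + c.a.c.0) | (0 | 0 | b.0 + b.(0 | 0) + (a.(0 + 0) + (0 + 0 + c.0))) has moves --a--▸ m1, --a--▸ m2, --b--▸ m3, --b--▸ m4, --c--▸ m5, --c--▸ m6
  m1 = (0 | 0 + 0 | 0 + 0 | 0) | (0 | 0 | b.0 + b.(0 | 0) + (a.(0 + 0) + (0 + 0 + c.0))) has moves --a--▸ m7, --b--▸ m8, --b--▸ m9, --c--▸ m10
  m2 = (a.(0 | 0 + 0 | 0 + 0 | 0) + c.a.c.0) | (0 + 0) has moves --a--▸ m7, --c--▸ m11
  m3 = (a.(0 | 0 + 0 | 0 + 0 | 0) + c.a.c.0) | (0 | 0 | 0) has moves --a--▸ m8, --c--▸ m12
  m4 = (a.(0 | 0 + 0 | 0 + 0 | 0) + c.a.c.0) | (0 | 0) has moves --a--▸ m9, --c--▸ m13
  m5 = (a.(0 | 0 + 0 | 0 + 0 | 0) + c.a.c.0) | 0 has moves --a--▸ m10, --c--▸ m14
  m6 = a.c.0 | (0 | 0 | b.0 + b.(0 | 0) + (a.(0 + 0) + (0 + 0 + c.0))) has moves --a--▸ m11, --a--▸ m15, --b--▸ m12, --b--▸ m13, --c--▸ m14
  m7 = (0 | 0 + 0 | 0 + 0 | 0) | (0 + 0) has moves ·
  m8 = (0 | 0 + 0 | 0 + 0 | 0) | (0 | 0 | 0) has moves ·
  m9 = (0 | 0 + 0 | 0 + 0 | 0) | (0 | 0) has moves ·
  m10 = (0 | 0 + 0 | 0 + 0 | 0) | 0 has moves ·
  m11 = a.c.0 | (0 + 0) has moves --a--▸ m16
  m12 = a.c.0 | (0 | 0 | 0) has moves --a--▸ m17
  m13 = a.c.0 | (0 | 0) has moves --a--▸ m18
  m14 = a.c.0 | 0 has moves --a--▸ m19
  m15 = c.0 | (0 | 0 | b.0 + b.(0 | 0) + (a.(0 + 0) + (0 + 0 + c.0))) has moves --a--▸ m16, --b--▸ m17, --b--▸ m18, --c--▸ m19, --c--▸ m20
  m16 = c.0 | (0 + 0) has moves --c--▸ m21
  m17 = c.0 | (0 | 0 | 0) has moves --c--▸ m22
  m18 = c.0 | (0 | 0) has moves --c--▸ m23
  m19 = c.0 | 0 has moves --c--▸ m24
  m20 = 0 | (0 | 0 | b.0 + b.(0 | 0) + (a.(0 + 0) + (0 + 0 + c.0))) has moves --a--▸ m21, --b--▸ m22, --b--▸ m23, --c--▸ m24
  m21 = 0 | (0 + 0) has moves ·
  m22 = 0 | (0 | 0 | 0) has moves ·
  m23 = 0 | (0 | 0) has moves ·
  m24 = 0 | 0 has moves ·
Q's transition system — 25 states:
  n0 = (a.(0 | 0 + 0 | 0) + c.a.c.0) | (0 | 0 | b.0 + b.(0 | 0) + (a.(0 + 0) + (0 + 0 + c.0))) has moves --a--▸ n1, --a--▸ n2, --b--▸ n3, --b--▸ n4, --c--▸ n5, --c--▸ n6
  n1 = (0 | 0 + 0 | 0) | (0 | 0 | b.0 + b.(0 | 0) + (a.(0 + 0) + (0 + 0 + c.0))) has moves --a--▸ n7, --b--▸ n8, --b--▸ n9, --c--▸ n10
  n2 = (a.(0 | 0 + 0 | 0) + c.a.c.0) | (0 + 0) has moves --a--▸ n7, --c--▸ n11
  n3 = (a.(0 | 0 + 0 | 0) + c.a.c.0) | (0 | 0 | 0) has moves --a--▸ n8, --c--▸ n12
  n4 = (a.(0 | 0 + 0 | 0) + c.a.c.0) | (0 | 0) has moves --a--▸ n9, --c--▸ n13
  n5 = (a.(0 | 0 + 0 | 0) + c.a.c.0) | 0 has moves --a--▸ n10, --c--▸ n14
  n6 = a.c.0 | (0 | 0 | b.0 + b.(0 | 0) + (a.(0 + 0) + (0 + 0 + c.0))) has moves --a--▸ n11, --a--▸ n15, --b--▸ n12, --b--▸ n13, --c--▸ n14
  n7 = (0 | 0 + 0 | 0) | (0 + 0) has moves ·
  n8 = (0 | 0 + 0 | 0) | (0 | 0 | 0) has moves ·
  n9 = (0 | 0 + 0 | 0) | (0 | 0) has moves ·
  n10 = (0 | 0 + 0 | 0) | 0 has moves ·
  n11 = a.c.0 | (0 + 0) has moves --a--▸ n16
  n12 = a.c.0 | (0 | 0 | 0) has moves --a--▸ n17
  n13 = a.c.0 | (0 | 0) has moves --a--▸ n18
  n14 = a.c.0 | 0 has moves --a--▸ n19
  n15 = c.0 | (0 | 0 | b.0 + b.(0 | 0) + (a.(0 + 0) + (0 + 0 + c.0))) has moves --a--▸ n16, --b--▸ n17, --b--▸ n18, --c--▸ n19, --c--▸ n20
  n16 = c.0 | (0 + 0) has moves --c--▸ n21
  n17 = c.0 | (0 | 0 | 0) has moves --c--▸ n22
  n18 = c.0 | (0 | 0) has moves --c--▸ n23
  n19 = c.0 | 0 has moves --c--▸ n24
  n20 = 0 | (0 | 0 | b.0 + b.(0 | 0) + (a.(0 + 0) + (0 + 0 + c.0))) has moves --a--▸ n21, --b--▸ n22, --b--▸ n23, --c--▸ n24
  n21 = 0 | (0 + 0) has moves ·
  n22 = 0 | (0 | 0 | 0) has moves ·
  n23 = 0 | (0 | 0) has moves ·
  n24 = 0 | 0 has moves ·
Partition-refinement fixed point:
  B0 = {m0, n0}
  B1 = {m1, m20, n1, n20}
  B2 = {m10, m21, m22, m23, m24, m7, m8, m9, n10, n21, n22, n23, n24, n7, n8, n9}
  B3 = {m2, m3, m4, m5, n2, n3, n4, n5}
  B4 = {m11, m12, m13, m14, n11, n12, n13, n14}
  B5 = {m16, m17, m18, m19, n16, n17, n18, n19}
  B6 = {m6, n6}
  B7 = {m15, n15}
m0 ∈ B0, n0 ∈ B0 → same block

P ~ Q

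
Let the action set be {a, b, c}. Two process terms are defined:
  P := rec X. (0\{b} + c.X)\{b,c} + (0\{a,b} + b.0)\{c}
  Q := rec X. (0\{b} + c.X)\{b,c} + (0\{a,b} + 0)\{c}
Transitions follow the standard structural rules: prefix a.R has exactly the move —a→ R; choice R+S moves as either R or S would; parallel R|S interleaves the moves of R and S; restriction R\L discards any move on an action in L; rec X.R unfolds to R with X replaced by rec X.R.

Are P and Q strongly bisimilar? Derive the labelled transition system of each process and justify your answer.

Reachable graph of P (2 states):
  s0 = rec X. (0\{b} + c.X)\{b,c} + (0\{a,b} + b.0)\{c} has moves =b=> s1
  s1 = 0\{c} has moves ∅
Reachable graph of Q (1 states):
  t0 = rec X. (0\{b} + c.X)\{b,c} + (0\{a,b} + 0)\{c} has moves ∅
Bisimilarity quotient blocks:
  B0 = {s0}
  B1 = {s1, t0}
s0 ∈ B0, t0 ∈ B1 → different blocks

not bisimilar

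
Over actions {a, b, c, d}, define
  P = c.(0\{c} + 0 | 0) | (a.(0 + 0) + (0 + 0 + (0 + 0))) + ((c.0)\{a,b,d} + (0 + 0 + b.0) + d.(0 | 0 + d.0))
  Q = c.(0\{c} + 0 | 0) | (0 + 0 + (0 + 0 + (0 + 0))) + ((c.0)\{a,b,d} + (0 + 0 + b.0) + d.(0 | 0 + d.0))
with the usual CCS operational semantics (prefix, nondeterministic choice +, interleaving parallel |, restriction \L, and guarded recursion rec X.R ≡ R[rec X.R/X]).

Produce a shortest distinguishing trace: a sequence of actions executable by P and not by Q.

a

P's transition system — 7 states:
  m0 = c.(0\{c} + 0 | 0) | (a.(0 + 0) + (0 + 0 + (0 + 0))) + ((c.0)\{a,b,d} + (0 + 0 + b.0) + d.(0 | 0 + d.0)) :: ··a··> m1, ··b··> m2, ··c··> m3, ··c··> m4, ··d··> m5
  m1 = c.(0\{c} + 0 | 0) | (0 + 0) :: ··c··> m6
  m2 = 0 :: (no moves)
  m3 = (0\{c} + 0 | 0) | (a.(0 + 0) + (0 + 0 + (0 + 0))) :: ··a··> m6
  m4 = 0\{a,b,d} :: (no moves)
  m5 = 0 | 0 + d.0 :: ··d··> m2
  m6 = (0\{c} + 0 | 0) | (0 + 0) :: (no moves)
Q's transition system — 5 states:
  n0 = c.(0\{c} + 0 | 0) | (0 + 0 + (0 + 0 + (0 + 0))) + ((c.0)\{a,b,d} + (0 + 0 + b.0) + d.(0 | 0 + d.0)) :: ··b··> n1, ··c··> n2, ··c··> n3, ··d··> n4
  n1 = 0 :: (no moves)
  n2 = (0\{c} + 0 | 0) | (0 + 0 + (0 + 0 + (0 + 0))) :: (no moves)
  n3 = 0\{a,b,d} :: (no moves)
  n4 = 0 | 0 + d.0 :: ··d··> n1
Run σ = ⟨a⟩ on P: start {m0}
  after a @ step 1: {m1}
  ✓ P
Run σ = ⟨a⟩ on Q: start {n0}
  after a @ step 1: ∅ (Q stuck)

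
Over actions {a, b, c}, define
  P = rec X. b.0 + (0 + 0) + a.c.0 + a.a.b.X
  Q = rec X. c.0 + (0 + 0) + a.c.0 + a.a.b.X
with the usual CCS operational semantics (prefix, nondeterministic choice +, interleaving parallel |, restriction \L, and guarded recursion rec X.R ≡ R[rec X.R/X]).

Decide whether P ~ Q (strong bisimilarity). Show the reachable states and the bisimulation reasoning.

LTS(P): 5 reachable states
  m0 = rec X. b.0 + (0 + 0) + a.c.0 + a.a.b.X → ··a··> m1, ··a··> m2, ··b··> m3
  m1 = a.b.(rec X. b.0 + (0 + 0) + a.c.0 + a.a.b.X) → ··a··> m4
  m2 = c.0 → ··c··> m3
  m3 = 0 → (no moves)
  m4 = b.(rec X. b.0 + (0 + 0) + a.c.0 + a.a.b.X) → ··b··> m0
LTS(Q): 5 reachable states
  n0 = rec X. c.0 + (0 + 0) + a.c.0 + a.a.b.X → ··a··> n1, ··a··> n2, ··c··> n3
  n1 = a.b.(rec X. c.0 + (0 + 0) + a.c.0 + a.a.b.X) → ··a··> n4
  n2 = c.0 → ··c··> n3
  n3 = 0 → (no moves)
  n4 = b.(rec X. c.0 + (0 + 0) + a.c.0 + a.a.b.X) → ··b··> n0
Partition-refinement fixed point:
  B0 = {m0}
  B1 = {m1}
  B2 = {m4}
  B3 = {m3, n3}
  B4 = {m2, n2}
  B5 = {n0}
  B6 = {n1}
  B7 = {n4}
m0 ∈ B0, n0 ∈ B5 → different blocks

P ≁ Q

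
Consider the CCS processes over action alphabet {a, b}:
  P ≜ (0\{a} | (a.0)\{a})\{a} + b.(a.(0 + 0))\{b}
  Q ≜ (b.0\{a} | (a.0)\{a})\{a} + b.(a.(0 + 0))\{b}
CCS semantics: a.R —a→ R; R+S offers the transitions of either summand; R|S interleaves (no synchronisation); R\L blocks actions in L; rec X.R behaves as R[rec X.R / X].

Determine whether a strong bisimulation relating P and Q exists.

P ≁ Q

Reachable graph of P (3 states):
  m0 = (0\{a} | (a.0)\{a})\{a} + b.(a.(0 + 0))\{b} | ··b··> m1
  m1 = (a.(0 + 0))\{b} | ··a··> m2
  m2 = (0 + 0)\{b} | (no moves)
Reachable graph of Q (4 states):
  n0 = (b.0\{a} | (a.0)\{a})\{a} + b.(a.(0 + 0))\{b} | ··b··> n1, ··b··> n2
  n1 = (0\{a} | (a.0)\{a})\{a} | (no moves)
  n2 = (a.(0 + 0))\{b} | ··a··> n3
  n3 = (0 + 0)\{b} | (no moves)
Coarsest stable partition (strong bisimilarity classes):
  B0 = {m0}
  B1 = {m1, n2}
  B2 = {m2, n1, n3}
  B3 = {n0}
m0 ∈ B0, n0 ∈ B3 → different blocks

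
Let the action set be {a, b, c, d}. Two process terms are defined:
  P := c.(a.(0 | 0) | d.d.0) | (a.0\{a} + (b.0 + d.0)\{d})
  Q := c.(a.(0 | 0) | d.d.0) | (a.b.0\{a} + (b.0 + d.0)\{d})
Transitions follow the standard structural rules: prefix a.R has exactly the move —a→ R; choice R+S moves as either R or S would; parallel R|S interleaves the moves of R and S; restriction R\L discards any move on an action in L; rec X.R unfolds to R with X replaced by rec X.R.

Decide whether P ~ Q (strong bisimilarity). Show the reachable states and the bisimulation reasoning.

P ≁ Q

LTS(P): 21 reachable states
  p0 = c.(a.(0 | 0) | d.d.0) | (a.0\{a} + (b.0 + d.0)\{d}) | —a→ p1, —b→ p2, —c→ p3
  p1 = c.(a.(0 | 0) | d.d.0) | 0\{a} | —c→ p4
  p2 = c.(a.(0 | 0) | d.d.0) | 0\{d} | —c→ p5
  p3 = a.(0 | 0) | d.d.0 | (a.0\{a} + (b.0 + d.0)\{d}) | —a→ p4, —a→ p6, —b→ p5, —d→ p7
  p4 = a.(0 | 0) | d.d.0 | 0\{a} | —a→ p8, —d→ p9
  p5 = a.(0 | 0) | d.d.0 | 0\{d} | —a→ p10, —d→ p11
  p6 = 0 | 0 | d.d.0 | (a.0\{a} + (b.0 + d.0)\{d}) | —a→ p8, —b→ p10, —d→ p12
  p7 = a.(0 | 0) | d.0 | (a.0\{a} + (b.0 + d.0)\{d}) | —a→ p12, —a→ p9, —b→ p11, —d→ p13
  p8 = 0 | 0 | d.d.0 | 0\{a} | —d→ p14
  p9 = a.(0 | 0) | d.0 | 0\{a} | —a→ p14, —d→ p15
  p10 = 0 | 0 | d.d.0 | 0\{d} | —d→ p16
  p11 = a.(0 | 0) | d.0 | 0\{d} | —a→ p16, —d→ p17
  p12 = 0 | 0 | d.0 | (a.0\{a} + (b.0 + d.0)\{d}) | —a→ p14, —b→ p16, —d→ p18
  p13 = a.(0 | 0) | 0 | (a.0\{a} + (b.0 + d.0)\{d}) | —a→ p15, —a→ p18, —b→ p17
  p14 = 0 | 0 | d.0 | 0\{a} | —d→ p19
  p15 = a.(0 | 0) | 0 | 0\{a} | —a→ p19
  p16 = 0 | 0 | d.0 | 0\{d} | —d→ p20
  p17 = a.(0 | 0) | 0 | 0\{d} | —a→ p20
  p18 = 0 | 0 | 0 | (a.0\{a} + (b.0 + d.0)\{d}) | —a→ p19, —b→ p20
  p19 = 0 | 0 | 0 | 0\{a} | (no moves)
  p20 = 0 | 0 | 0 | 0\{d} | (no moves)
LTS(Q): 28 reachable states
  q0 = c.(a.(0 | 0) | d.d.0) | (a.b.0\{a} + (b.0 + d.0)\{d}) | —a→ q1, —b→ q2, —c→ q3
  q1 = c.(a.(0 | 0) | d.d.0) | b.0\{a} | —b→ q4, —c→ q5
  q2 = c.(a.(0 | 0) | d.d.0) | 0\{d} | —c→ q6
  q3 = a.(0 | 0) | d.d.0 | (a.b.0\{a} + (b.0 + d.0)\{d}) | —a→ q5, —a→ q7, —b→ q6, —d→ q8
  q4 = c.(a.(0 | 0) | d.d.0) | 0\{a} | —c→ q9
  q5 = a.(0 | 0) | d.d.0 | b.0\{a} | —a→ q10, —b→ q9, —d→ q11
  q6 = a.(0 | 0) | d.d.0 | 0\{d} | —a→ q12, —d→ q13
  q7 = 0 | 0 | d.d.0 | (a.b.0\{a} + (b.0 + d.0)\{d}) | —a→ q10, —b→ q12, —d→ q14
  q8 = a.(0 | 0) | d.0 | (a.b.0\{a} + (b.0 + d.0)\{d}) | —a→ q11, —a→ q14, —b→ q13, —d→ q15
  q9 = a.(0 | 0) | d.d.0 | 0\{a} | —a→ q16, —d→ q17
  q10 = 0 | 0 | d.d.0 | b.0\{a} | —b→ q16, —d→ q18
  q11 = a.(0 | 0) | d.0 | b.0\{a} | —a→ q18, —b→ q17, —d→ q19
  q12 = 0 | 0 | d.d.0 | 0\{d} | —d→ q20
  q13 = a.(0 | 0) | d.0 | 0\{d} | —a→ q20, —d→ q21
  q14 = 0 | 0 | d.0 | (a.b.0\{a} + (b.0 + d.0)\{d}) | —a→ q18, —b→ q20, —d→ q22
  q15 = a.(0 | 0) | 0 | (a.b.0\{a} + (b.0 + d.0)\{d}) | —a→ q19, —a→ q22, —b→ q21
  q16 = 0 | 0 | d.d.0 | 0\{a} | —d→ q23
  q17 = a.(0 | 0) | d.0 | 0\{a} | —a→ q23, —d→ q24
  q18 = 0 | 0 | d.0 | b.0\{a} | —b→ q23, —d→ q25
  q19 = a.(0 | 0) | 0 | b.0\{a} | —a→ q25, —b→ q24
  q20 = 0 | 0 | d.0 | 0\{d} | —d→ q26
  q21 = a.(0 | 0) | 0 | 0\{d} | —a→ q26
  q22 = 0 | 0 | 0 | (a.b.0\{a} + (b.0 + d.0)\{d}) | —a→ q25, —b→ q26
  q23 = 0 | 0 | d.0 | 0\{a} | —d→ q27
  q24 = a.(0 | 0) | 0 | 0\{a} | —a→ q27
  q25 = 0 | 0 | 0 | b.0\{a} | —b→ q27
  q26 = 0 | 0 | 0 | 0\{d} | (no moves)
  q27 = 0 | 0 | 0 | 0\{a} | (no moves)
Partition-refinement fixed point:
  B0 = {p0}
  B1 = {p1, p2, q2, q4}
  B2 = {p4, p5, q6, q9}
  B3 = {p10, p8, q12, q16}
  B4 = {p14, p16, q20, q23}
  B5 = {p19, p20, q26, q27}
  B6 = {p11, p9, q13, q17}
  B7 = {p15, p17, q21, q24}
  B8 = {p3}
  B9 = {p7}
  B10 = {p13}
  B11 = {p18}
  B12 = {p12}
  B13 = {p6}
  B14 = {q0}
  B15 = {q1}
  B16 = {q5}
  B17 = {q11}
  B18 = {q18}
  B19 = {q25}
  B20 = {q19}
  B21 = {q10}
  B22 = {q3}
  B23 = {q7}
  B24 = {q14}
  B25 = {q22}
  B26 = {q8}
  B27 = {q15}
p0 ∈ B0, q0 ∈ B14 → different blocks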